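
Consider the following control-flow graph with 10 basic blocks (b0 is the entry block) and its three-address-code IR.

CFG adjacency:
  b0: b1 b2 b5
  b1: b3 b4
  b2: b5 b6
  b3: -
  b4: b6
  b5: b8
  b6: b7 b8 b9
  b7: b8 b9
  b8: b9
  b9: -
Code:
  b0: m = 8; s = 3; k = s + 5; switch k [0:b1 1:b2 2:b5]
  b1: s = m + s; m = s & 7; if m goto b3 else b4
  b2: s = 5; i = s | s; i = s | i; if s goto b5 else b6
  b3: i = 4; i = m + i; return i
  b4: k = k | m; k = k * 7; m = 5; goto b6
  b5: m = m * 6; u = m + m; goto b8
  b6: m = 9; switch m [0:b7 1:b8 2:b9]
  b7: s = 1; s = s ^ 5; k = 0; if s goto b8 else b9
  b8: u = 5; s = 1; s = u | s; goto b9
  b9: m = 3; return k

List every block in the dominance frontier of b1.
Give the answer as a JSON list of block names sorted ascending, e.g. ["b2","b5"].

idom tree: b1←b0 b2←b0 b3←b1 b4←b1 b5←b0 b6←b0 b7←b6 b8←b0 b9←b0
Dom at joins:
  b5: preds {b0,b2}: {b0} ∩ {b0,b2} = {b0}; idom=b0
  b6: preds {b2,b4}: {b0,b2} ∩ {b0,b1,b4} = {b0}; idom=b0
  b8: preds {b5,b6,b7}: {b0,b5} ∩ {b0,b6} ∩ {b0,b6,b7} = {b0}; idom=b0
  b9: preds {b6,b7,b8}: {b0,b6} ∩ {b0,b6,b7} ∩ {b0,b8} = {b0}; idom=b0

Frontier:
  b5←b0: walk · to b0
  b5←b2: walk b2 to b0
  b6←b2: walk b2 to b0
  b6←b4: walk b4→b1 to b0
  b8←b5: walk b5 to b0
  b8←b6: walk b6 to b0
  b8←b7: walk b7→b6 to b0
  b9←b6: walk b6 to b0
  b9←b7: walk b7→b6 to b0
  b9←b8: walk b8 to b0
  b0 → ∅
  b1 → {b6}
  b2 → {b5,b6}
  b3 → ∅
  b4 → {b6}
  b5 → {b8}
  b6 → {b8,b9}
  b7 → {b8,b9}
  b8 → {b9}
  b9 → ∅

DF(b1) = ["b6"]

Answer: ["b6"]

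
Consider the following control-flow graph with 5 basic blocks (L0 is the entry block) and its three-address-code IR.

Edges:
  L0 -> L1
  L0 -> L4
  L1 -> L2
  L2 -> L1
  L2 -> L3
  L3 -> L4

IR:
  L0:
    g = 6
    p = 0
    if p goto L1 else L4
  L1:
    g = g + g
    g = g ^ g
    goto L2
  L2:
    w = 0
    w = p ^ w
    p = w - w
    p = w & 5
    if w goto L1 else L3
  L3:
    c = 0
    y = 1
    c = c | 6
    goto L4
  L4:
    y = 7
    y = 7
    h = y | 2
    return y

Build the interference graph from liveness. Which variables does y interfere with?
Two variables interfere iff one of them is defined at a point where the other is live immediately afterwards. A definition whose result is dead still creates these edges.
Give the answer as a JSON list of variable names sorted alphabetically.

Answer: ["c", "h"]

Derivation:
Per-block:
  L0 def {g,p} use ∅
  L1 def {g} use {g}
  L2 def {p,w} use {p}
  L3 def {c,y} use ∅
  L4 def {h,y} use ∅

Backward fixpoint:
  live L0: ∅→{g,p}
  live L1: {g,p}→{g,p}
  live L2: {g,p}→{g,p}
  live L3: ∅→∅
  live L4: ∅→∅

Interfere edges:
  c — {y}
  g — {p,w}
  h — {y}
  p — {g,w}
  w — {g,p}
  y — {c,h}

N(y) = ["c", "h"]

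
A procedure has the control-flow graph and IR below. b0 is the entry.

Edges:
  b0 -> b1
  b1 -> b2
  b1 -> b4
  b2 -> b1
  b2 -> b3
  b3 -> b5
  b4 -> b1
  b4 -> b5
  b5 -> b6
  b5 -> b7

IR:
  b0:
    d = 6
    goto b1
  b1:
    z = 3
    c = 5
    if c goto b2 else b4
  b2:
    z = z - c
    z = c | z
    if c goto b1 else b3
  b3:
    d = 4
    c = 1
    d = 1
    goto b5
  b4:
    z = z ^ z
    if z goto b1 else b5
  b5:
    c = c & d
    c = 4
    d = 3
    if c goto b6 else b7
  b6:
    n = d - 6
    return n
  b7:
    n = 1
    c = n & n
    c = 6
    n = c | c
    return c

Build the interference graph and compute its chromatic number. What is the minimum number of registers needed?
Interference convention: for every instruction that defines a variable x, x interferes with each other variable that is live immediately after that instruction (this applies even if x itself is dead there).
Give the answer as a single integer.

Answer: 3

Analysis:
Block summaries:
  b0: def={d} ue=∅
  b1: def={c,z} ue=∅
  b2: def={z} ue={c,z}
  b3: def={c,d} ue=∅
  b4: def={z} ue={z}
  b5: def={c,d} ue={c,d}
  b6: def={n} ue={d}
  b7: def={c,n} ue=∅

Backward fixpoint:
  b0 li=∅ lo={d}
  b1 li={d} lo={c,d,z}
  b2 li={c,d,z} lo={d}
  b3 li=∅ lo={c,d}
  b4 li={c,d,z} lo={c,d}
  b5 li={c,d} lo={d}
  b6 li={d} lo=∅
  b7 li=∅ lo=∅

Conflict graph:
  c — {d,n,z}
  d — {c,z}
  n — {c}
  z — {c,d}

Registers:
  {c,d,z} pairwise interfere (3-clique) ⇒ χ ≥ 3
  3-colouring: r0={c}  r1={d,n}  r2={z}
  χ = 3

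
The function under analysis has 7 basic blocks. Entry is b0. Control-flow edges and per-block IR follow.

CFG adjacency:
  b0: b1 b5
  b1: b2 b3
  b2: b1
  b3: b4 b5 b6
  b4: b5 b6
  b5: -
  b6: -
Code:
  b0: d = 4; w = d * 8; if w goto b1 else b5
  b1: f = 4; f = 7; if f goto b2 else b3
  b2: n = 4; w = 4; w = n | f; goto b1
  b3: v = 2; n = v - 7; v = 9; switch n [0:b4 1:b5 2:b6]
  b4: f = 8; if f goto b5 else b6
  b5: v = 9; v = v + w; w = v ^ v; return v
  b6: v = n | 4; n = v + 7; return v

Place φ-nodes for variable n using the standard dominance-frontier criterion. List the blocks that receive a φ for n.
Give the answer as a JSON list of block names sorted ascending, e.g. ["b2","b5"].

idom tree: b1←b0 b2←b1 b3←b1 b4←b3 b5←b0 b6←b3
Dom∩ at merges:
  b1: preds {b0,b2}: {b0} ∩ {b0,b1,b2} = {b0}; idom=b0
  b5: preds {b0,b3,b4}: {b0} ∩ {b0,b1,b3} ∩ {b0,b1,b3,b4} = {b0}; idom=b0
  b6: preds {b3,b4}: {b0,b1,b3} ∩ {b0,b1,b3,b4} = {b0,b1,b3}; idom=b3

Frontier:
  b1←b0: walk · to b0
  b1←b2: walk b2→b1 to b0
  b5←b0: walk · to b0
  b5←b3: walk b3→b1 to b0
  b5←b4: walk b4→b3→b1 to b0
  b6←b3: walk · to b3
  b6←b4: walk b4 to b3
  b0 → ∅
  b1 → {b1,b5}
  b2 → {b1}
  b3 → {b5}
  b4 → {b5,b6}
  b5 → ∅
  b6 → ∅

φ for n: defs {b2,b3,b6}
  DF⁺ = {b1,b5}

Answer: ["b1", "b5"]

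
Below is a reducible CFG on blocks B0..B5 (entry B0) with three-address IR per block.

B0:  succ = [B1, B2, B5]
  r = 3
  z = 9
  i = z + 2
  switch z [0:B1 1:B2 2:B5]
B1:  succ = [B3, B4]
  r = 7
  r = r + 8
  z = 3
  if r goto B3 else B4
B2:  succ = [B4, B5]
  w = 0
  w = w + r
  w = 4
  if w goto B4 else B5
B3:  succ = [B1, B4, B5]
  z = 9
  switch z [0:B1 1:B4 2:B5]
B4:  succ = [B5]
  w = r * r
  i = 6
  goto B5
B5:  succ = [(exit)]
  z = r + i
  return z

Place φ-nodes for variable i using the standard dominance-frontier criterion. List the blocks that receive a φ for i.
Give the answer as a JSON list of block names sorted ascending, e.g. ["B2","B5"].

idom tree: B1←B0 B2←B0 B3←B1 B4←B0 B5←B0
Dom at joins:
  B1: preds {B0,B3}: {B0} ∩ {B0,B1,B3} = {B0}; idom=B0
  B4: preds {B1,B2,B3}: {B0,B1} ∩ {B0,B2} ∩ {B0,B1,B3} = {B0}; idom=B0
  B5: preds {B0,B2,B3,B4}: {B0} ∩ {B0,B2} ∩ {B0,B1,B3} ∩ {B0,B4} = {B0}; idom=B0

DF walk-up:
  B1←B0: walk · to B0
  B1←B3: walk B3→B1 to B0
  B4←B1: walk B1 to B0
  B4←B2: walk B2 to B0
  B4←B3: walk B3→B1 to B0
  B5←B0: walk · to B0
  B5←B2: walk B2 to B0
  B5←B3: walk B3→B1 to B0
  B5←B4: walk B4 to B0
  B0 → ∅
  B1 → {B1,B4,B5}
  B2 → {B4,B5}
  B3 → {B1,B4,B5}
  B4 → {B5}
  B5 → ∅

φ for i: defs {B0,B4}
  DF⁺ = {B5}

Answer: ["B5"]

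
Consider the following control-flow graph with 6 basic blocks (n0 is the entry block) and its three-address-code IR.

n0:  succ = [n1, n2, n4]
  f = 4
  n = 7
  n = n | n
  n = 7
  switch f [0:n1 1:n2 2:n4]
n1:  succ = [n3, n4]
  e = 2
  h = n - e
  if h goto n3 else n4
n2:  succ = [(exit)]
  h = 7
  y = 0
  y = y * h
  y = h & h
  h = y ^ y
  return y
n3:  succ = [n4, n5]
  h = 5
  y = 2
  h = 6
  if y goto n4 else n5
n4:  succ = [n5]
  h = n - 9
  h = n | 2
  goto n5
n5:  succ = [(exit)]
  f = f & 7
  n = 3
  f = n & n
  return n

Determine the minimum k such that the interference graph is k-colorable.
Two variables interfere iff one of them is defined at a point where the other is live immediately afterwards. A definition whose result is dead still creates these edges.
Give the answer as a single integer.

Block summaries:
  n0 def {f,n} use ∅
  n1 def {e,h} use {n}
  n2 def {h,y} use ∅
  n3 def {h,y} use ∅
  n4 def {h} use {n}
  n5 def {f,n} use {f}

Backward fixpoint:
  n0: in=∅ out={f,n}
  n1: in={f,n} out={f,n}
  n2: in=∅ out=∅
  n3: in={f,n} out={f,n}
  n4: in={f,n} out={f}
  n5: in={f} out=∅

Interfere edges:
  e↔{f,n}
  f↔{e,h,n,y}
  h↔{f,n,y}
  n↔{e,f,h,y}
  y↔{f,h,n}

Registers:
  clique {f,h,n,y} ⇒ need ≥ 4
  assign e→R2 f→R0 h→R2 n→R1 y→R3 — no edge inside a register ⇒ χ ≤ 4
  χ = 4

Answer: 4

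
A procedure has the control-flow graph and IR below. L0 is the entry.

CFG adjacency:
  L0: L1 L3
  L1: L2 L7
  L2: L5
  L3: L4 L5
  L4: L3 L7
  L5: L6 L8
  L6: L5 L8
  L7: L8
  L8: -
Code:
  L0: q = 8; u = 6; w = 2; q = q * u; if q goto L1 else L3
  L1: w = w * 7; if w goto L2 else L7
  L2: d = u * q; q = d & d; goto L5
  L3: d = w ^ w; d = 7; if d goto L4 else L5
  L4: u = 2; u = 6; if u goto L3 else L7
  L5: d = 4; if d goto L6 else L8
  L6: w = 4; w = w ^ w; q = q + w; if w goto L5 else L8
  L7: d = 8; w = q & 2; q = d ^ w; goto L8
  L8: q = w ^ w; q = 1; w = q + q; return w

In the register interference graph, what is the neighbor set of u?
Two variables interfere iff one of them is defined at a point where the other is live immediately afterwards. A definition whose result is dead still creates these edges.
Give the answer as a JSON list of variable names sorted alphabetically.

Block summaries:
  L0: {q,u,w} / ∅
  L1: {w} / {w}
  L2: {d,q} / {q,u}
  L3: {d} / {w}
  L4: {u} / ∅
  L5: {d} / ∅
  L6: {q,w} / {q}
  L7: {d,q,w} / {q}
  L8: {q,w} / {w}

Live sets:
  L0: in=∅ out={q,u,w}
  L1: in={q,u,w} out={q,u,w}
  L2: in={q,u,w} out={q,w}
  L3: in={q,w} out={q,w}
  L4: in={q,w} out={q,w}
  L5: in={q,w} out={q,w}
  L6: in={q} out={q,w}
  L7: in={q} out={w}
  L8: in={w} out=∅

Interference:
  d: {q,w}
  q: {d,u,w}
  u: {q,w}
  w: {d,q,u}

N(u) = ["q", "w"]

Answer: ["q", "w"]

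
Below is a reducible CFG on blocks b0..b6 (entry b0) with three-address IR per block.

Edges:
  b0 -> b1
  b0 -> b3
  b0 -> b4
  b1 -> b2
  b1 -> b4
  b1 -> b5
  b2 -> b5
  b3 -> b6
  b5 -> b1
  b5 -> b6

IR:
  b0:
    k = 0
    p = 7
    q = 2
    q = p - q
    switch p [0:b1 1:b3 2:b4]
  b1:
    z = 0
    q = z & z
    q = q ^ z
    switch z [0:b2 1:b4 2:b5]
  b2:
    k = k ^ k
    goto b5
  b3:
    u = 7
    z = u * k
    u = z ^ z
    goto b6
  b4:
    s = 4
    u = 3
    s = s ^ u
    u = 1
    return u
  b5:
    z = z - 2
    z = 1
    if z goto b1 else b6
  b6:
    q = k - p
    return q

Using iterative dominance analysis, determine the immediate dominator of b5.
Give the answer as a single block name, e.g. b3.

idom tree: b1←b0 b2←b1 b3←b0 b4←b0 b5←b1 b6←b0
Dom∩ at merges:
  b1: preds {b0,b5}: {b0} ∩ {b0,b1,b5} = {b0}; idom=b0
  b4: preds {b0,b1}: {b0} ∩ {b0,b1} = {b0}; idom=b0
  b5: preds {b1,b2}: {b0,b1} ∩ {b0,b1,b2} = {b0,b1}; idom=b1
  b6: preds {b3,b5}: {b0,b3} ∩ {b0,b1,b5} = {b0}; idom=b0

idom(b5) = b1

Answer: b1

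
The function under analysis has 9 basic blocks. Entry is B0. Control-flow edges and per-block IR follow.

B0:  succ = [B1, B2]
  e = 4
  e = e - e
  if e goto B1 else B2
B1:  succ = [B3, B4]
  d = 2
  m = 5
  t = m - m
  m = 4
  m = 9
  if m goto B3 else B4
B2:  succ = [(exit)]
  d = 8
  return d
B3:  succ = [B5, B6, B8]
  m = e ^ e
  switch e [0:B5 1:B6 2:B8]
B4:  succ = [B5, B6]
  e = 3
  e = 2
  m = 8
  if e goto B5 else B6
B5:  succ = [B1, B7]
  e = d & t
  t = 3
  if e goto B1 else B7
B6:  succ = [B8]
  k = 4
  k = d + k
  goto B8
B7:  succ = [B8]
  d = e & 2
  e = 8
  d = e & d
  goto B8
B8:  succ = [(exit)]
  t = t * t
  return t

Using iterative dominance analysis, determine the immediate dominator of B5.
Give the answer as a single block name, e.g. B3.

idom tree: B1←B0 B2←B0 B3←B1 B4←B1 B5←B1 B6←B1 B7←B5 B8←B1
Join-block Dom:
  B1: preds {B0,B5}: {B0} ∩ {B0,B1,B5} = {B0}; idom=B0
  B5: preds {B3,B4}: {B0,B1,B3} ∩ {B0,B1,B4} = {B0,B1}; idom=B1
  B6: preds {B3,B4}: {B0,B1,B3} ∩ {B0,B1,B4} = {B0,B1}; idom=B1
  B8: preds {B3,B6,B7}: {B0,B1,B3} ∩ {B0,B1,B6} ∩ {B0,B1,B5,B7} = {B0,B1}; idom=B1

idom(B5) = B1

Answer: B1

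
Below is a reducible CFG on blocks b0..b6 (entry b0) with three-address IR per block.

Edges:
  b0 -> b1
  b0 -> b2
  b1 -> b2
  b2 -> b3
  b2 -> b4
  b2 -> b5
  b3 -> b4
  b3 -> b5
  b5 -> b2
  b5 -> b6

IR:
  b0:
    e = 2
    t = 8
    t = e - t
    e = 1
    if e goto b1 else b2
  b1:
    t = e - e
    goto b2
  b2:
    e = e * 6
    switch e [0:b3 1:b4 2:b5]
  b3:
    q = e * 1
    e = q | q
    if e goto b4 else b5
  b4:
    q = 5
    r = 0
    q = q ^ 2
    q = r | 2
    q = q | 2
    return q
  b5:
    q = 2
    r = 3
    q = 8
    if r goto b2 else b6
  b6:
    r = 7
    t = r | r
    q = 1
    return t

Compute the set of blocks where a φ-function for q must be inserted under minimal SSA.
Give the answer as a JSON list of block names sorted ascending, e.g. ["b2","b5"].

idom tree: b1←b0 b2←b0 b3←b2 b4←b2 b5←b2 b6←b5
Dom at joins:
  b2: preds {b0,b1,b5}: {b0} ∩ {b0,b1} ∩ {b0,b2,b5} = {b0}; idom=b0
  b4: preds {b2,b3}: {b0,b2} ∩ {b0,b2,b3} = {b0,b2}; idom=b2
  b5: preds {b2,b3}: {b0,b2} ∩ {b0,b2,b3} = {b0,b2}; idom=b2

Frontier:
  b2←b0: walk · to b0
  b2←b1: walk b1 to b0
  b2←b5: walk b5→b2 to b0
  b4←b2: walk · to b2
  b4←b3: walk b3 to b2
  b5←b2: walk · to b2
  b5←b3: walk b3 to b2
  b0: DF=∅
  b1: DF={b2}
  b2: DF={b2}
  b3: DF={b4,b5}
  b4: DF=∅
  b5: DF={b2}
  b6: DF=∅

φ for q: defs {b3,b4,b5,b6}
  DF⁺ = {b2,b4,b5}

Answer: ["b2", "b4", "b5"]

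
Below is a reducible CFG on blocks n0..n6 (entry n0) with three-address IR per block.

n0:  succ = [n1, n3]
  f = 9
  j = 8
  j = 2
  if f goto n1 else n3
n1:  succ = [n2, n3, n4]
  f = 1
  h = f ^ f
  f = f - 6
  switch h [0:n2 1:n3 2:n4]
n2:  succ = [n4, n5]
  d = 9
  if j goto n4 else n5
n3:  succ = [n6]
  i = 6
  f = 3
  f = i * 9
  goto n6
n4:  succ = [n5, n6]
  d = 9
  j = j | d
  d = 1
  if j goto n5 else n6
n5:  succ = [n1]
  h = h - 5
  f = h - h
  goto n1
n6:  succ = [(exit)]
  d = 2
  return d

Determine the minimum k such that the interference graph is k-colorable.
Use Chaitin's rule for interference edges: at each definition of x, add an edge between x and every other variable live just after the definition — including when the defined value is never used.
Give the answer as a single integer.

Answer: 3

Analysis:
def/use:
  n0: def={f,j} ue=∅
  n1: def={f,h} ue=∅
  n2: def={d} ue={j}
  n3: def={f,i} ue=∅
  n4: def={d,j} ue={j}
  n5: def={f,h} ue={h}
  n6: def={d} ue=∅

Liveness:
  n0 li=∅ lo={j}
  n1 li={j} lo={h,j}
  n2 li={h,j} lo={h,j}
  n3 li=∅ lo=∅
  n4 li={h,j} lo={h,j}
  n5 li={h,j} lo={j}
  n6 li=∅ lo=∅

Interfere edges:
  d — {h,j}
  f — {h,i,j}
  h — {d,f,j}
  i — {f}
  j — {d,f,h}

Chromatic number:
  clique {d,h,j} ⇒ need ≥ 3
  3-colouring: r0={d,f}  r1={h,i}  r2={j}
  χ = 3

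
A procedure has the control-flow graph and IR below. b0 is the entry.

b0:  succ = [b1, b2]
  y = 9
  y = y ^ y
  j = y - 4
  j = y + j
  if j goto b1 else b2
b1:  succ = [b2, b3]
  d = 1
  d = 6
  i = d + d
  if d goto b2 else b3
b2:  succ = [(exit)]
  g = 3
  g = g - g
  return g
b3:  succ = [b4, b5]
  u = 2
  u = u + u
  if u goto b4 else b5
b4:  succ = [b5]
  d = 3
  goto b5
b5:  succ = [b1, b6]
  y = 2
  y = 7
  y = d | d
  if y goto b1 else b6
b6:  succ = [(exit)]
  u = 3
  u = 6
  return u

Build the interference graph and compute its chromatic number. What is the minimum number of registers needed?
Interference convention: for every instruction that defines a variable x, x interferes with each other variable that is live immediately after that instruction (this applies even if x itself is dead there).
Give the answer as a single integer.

Answer: 2

Working:
Block summaries:
  b0: {j,y} / ∅
  b1: {d,i} / ∅
  b2: {g} / ∅
  b3: {u} / ∅
  b4: {d} / ∅
  b5: {y} / {d}
  b6: {u} / ∅

Liveness:
  b0: in=∅ out=∅
  b1: in=∅ out={d}
  b2: in=∅ out=∅
  b3: in={d} out={d}
  b4: in=∅ out={d}
  b5: in={d} out=∅
  b6: in=∅ out=∅

Interfere edges:
  d↔{i,u,y}
  g↔∅
  i↔{d}
  j↔{y}
  u↔{d}
  y↔{d,j}

Chromatic number:
  clique {d,i} ⇒ need ≥ 2
  assign d→c0 g→c0 i→c1 j→c0 u→c1 y→c1 — no edge inside a register ⇒ χ ≤ 2
  χ = 2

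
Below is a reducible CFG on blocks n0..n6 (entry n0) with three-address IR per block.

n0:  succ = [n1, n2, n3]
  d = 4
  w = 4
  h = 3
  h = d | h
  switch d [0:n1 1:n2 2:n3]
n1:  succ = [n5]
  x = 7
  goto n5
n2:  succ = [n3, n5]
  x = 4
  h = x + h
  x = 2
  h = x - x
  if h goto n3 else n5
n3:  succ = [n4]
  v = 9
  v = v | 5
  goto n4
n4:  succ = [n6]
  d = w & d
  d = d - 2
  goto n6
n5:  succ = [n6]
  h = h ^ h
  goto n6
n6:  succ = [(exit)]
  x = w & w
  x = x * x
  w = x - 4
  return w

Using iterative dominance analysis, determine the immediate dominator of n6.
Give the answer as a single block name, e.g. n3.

Answer: n0

Analysis:
idom tree: n1←n0 n2←n0 n3←n0 n4←n3 n5←n0 n6←n0
Dom∩ at merges:
  n3: preds {n0,n2}: {n0} ∩ {n0,n2} = {n0}; idom=n0
  n5: preds {n1,n2}: {n0,n1} ∩ {n0,n2} = {n0}; idom=n0
  n6: preds {n4,n5}: {n0,n3,n4} ∩ {n0,n5} = {n0}; idom=n0

idom(n6) = n0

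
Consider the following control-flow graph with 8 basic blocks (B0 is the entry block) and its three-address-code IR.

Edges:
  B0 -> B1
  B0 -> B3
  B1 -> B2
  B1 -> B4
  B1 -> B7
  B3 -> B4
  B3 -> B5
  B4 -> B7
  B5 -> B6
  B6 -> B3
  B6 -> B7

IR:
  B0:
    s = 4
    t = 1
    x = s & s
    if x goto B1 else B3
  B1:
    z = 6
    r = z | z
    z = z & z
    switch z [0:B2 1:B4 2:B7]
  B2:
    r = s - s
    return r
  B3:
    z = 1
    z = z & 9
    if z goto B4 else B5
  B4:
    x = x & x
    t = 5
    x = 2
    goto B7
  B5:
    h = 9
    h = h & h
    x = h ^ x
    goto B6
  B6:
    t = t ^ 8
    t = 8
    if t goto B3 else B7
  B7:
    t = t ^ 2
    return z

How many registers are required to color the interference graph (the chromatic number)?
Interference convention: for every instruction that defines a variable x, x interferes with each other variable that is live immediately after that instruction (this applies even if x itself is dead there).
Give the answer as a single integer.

Block summaries:
  B0: {s,t,x} / ∅
  B1: {r,z} / ∅
  B2: {r} / {s}
  B3: {z} / ∅
  B4: {t,x} / {x}
  B5: {h,x} / {x}
  B6: {t} / {t}
  B7: {t} / {t,z}

Liveness:
  B0 li=∅ lo={s,t,x}
  B1 li={s,t,x} lo={s,t,x,z}
  B2 li={s} lo=∅
  B3 li={t,x} lo={t,x,z}
  B4 li={x,z} lo={t,z}
  B5 li={t,x,z} lo={t,x,z}
  B6 li={t,x,z} lo={t,x,z}
  B7 li={t,z} lo=∅

Interfere edges:
  h — {t,x,z}
  r — {s,t,x,z}
  s — {r,t,x,z}
  t — {h,r,s,x,z}
  x — {h,r,s,t,z}
  z — {h,r,s,t,x}

Chromatic number:
  {r,s,t,x,z} pairwise interfere (5-clique) ⇒ χ ≥ 5
  5-colouring: R0={t}  R1={x}  R2={z}  R3={h,r}  R4={s}
  χ = 5

Answer: 5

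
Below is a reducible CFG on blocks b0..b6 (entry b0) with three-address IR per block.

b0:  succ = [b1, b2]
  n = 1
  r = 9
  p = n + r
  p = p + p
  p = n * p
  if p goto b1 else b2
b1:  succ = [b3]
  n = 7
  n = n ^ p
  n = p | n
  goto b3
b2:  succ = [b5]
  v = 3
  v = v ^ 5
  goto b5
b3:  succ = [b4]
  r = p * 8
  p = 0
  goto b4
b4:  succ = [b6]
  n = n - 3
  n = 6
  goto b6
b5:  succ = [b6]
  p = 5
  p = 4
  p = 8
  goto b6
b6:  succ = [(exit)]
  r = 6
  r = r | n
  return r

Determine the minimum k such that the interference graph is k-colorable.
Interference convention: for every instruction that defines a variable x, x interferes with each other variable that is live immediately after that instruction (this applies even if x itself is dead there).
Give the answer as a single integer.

def/use:
  b0 def {n,p,r} use ∅
  b1 def {n} use {p}
  b2 def {v} use ∅
  b3 def {p,r} use {p}
  b4 def {n} use {n}
  b5 def {p} use ∅
  b6 def {r} use {n}

Liveness:
  live b0: ∅→{n,p}
  live b1: {p}→{n,p}
  live b2: {n}→{n}
  live b3: {n,p}→{n}
  live b4: {n}→{n}
  live b5: {n}→{n}
  live b6: {n}→∅

Interference:
  n↔{p,r,v}
  p↔{n}
  r↔{n}
  v↔{n}

Colouring:
  lower bound: {n,p} mutually conflict ⇒ χ ≥ 2
  2-colouring: R0={n}  R1={p,r,v}
  χ = 2

Answer: 2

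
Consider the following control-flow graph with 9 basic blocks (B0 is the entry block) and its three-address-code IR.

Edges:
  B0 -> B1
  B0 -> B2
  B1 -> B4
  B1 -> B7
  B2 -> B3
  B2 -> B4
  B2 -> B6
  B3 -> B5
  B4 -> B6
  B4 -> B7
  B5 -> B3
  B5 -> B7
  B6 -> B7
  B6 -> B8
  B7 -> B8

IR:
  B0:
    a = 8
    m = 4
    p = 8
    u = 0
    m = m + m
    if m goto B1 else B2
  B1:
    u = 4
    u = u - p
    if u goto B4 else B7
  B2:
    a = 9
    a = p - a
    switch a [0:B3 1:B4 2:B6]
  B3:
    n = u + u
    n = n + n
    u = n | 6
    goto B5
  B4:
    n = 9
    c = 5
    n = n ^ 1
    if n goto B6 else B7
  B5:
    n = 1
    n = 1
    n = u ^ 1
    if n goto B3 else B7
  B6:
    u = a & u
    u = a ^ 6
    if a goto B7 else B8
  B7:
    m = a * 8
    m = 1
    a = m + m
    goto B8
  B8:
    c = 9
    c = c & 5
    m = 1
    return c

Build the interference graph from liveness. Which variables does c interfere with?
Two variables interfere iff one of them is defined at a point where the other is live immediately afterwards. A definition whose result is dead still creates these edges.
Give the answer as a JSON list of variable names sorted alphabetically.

Answer: ["a", "m", "n", "u"]

Analysis:
Block summaries:
  B0 def {a,m,p,u} use ∅
  B1 def {u} use {p}
  B2 def {a} use {p}
  B3 def {n,u} use {u}
  B4 def {c,n} use ∅
  B5 def {n} use {u}
  B6 def {u} use {a,u}
  B7 def {a,m} use {a}
  B8 def {c,m} use ∅

Liveness:
  B0 li=∅ lo={a,p,u}
  B1 li={a,p} lo={a,u}
  B2 li={p,u} lo={a,u}
  B3 li={a,u} lo={a,u}
  B4 li={a,u} lo={a,u}
  B5 li={a,u} lo={a,u}
  B6 li={a,u} lo={a}
  B7 li={a} lo=∅
  B8 li=∅ lo=∅

Interfere edges:
  a — {c,m,n,p,u}
  c — {a,m,n,u}
  m — {a,c,p,u}
  n — {a,c,u}
  p — {a,m,u}
  u — {a,c,m,n,p}

N(c) = ["a", "m", "n", "u"]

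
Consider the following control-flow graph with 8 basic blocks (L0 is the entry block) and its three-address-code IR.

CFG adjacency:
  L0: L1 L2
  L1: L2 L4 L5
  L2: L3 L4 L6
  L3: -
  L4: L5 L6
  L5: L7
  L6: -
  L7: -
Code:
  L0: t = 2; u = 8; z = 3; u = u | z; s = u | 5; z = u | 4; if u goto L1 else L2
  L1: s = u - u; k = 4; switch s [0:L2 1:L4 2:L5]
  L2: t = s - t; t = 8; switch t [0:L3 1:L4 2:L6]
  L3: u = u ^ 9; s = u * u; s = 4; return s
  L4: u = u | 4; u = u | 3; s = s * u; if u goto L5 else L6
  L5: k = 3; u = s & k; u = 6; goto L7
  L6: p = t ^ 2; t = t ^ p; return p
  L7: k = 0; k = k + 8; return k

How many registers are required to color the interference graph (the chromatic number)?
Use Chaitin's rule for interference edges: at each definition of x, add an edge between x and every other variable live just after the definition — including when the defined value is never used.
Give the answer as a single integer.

Per-block:
  L0: def={s,t,u,z} ue=∅
  L1: def={k,s} ue={u}
  L2: def={t} ue={s,t}
  L3: def={s,u} ue={u}
  L4: def={s,u} ue={s,u}
  L5: def={k,u} ue={s}
  L6: def={p,t} ue={t}
  L7: def={k} ue=∅

Live sets:
  live L0: ∅→{s,t,u}
  live L1: {t,u}→{s,t,u}
  live L2: {s,t,u}→{s,t,u}
  live L3: {u}→∅
  live L4: {s,t,u}→{s,t}
  live L5: {s}→∅
  live L6: {t}→∅
  live L7: ∅→∅

Conflict graph:
  k: {s,t,u}
  p: {t}
  s: {k,t,u,z}
  t: {k,p,s,u,z}
  u: {k,s,t,z}
  z: {s,t,u}

Registers:
  lower bound: {k,s,t,u} mutually conflict ⇒ χ ≥ 4
  assign k→r3 p→r1 s→r1 t→r0 u→r2 z→r3 — no edge inside a register ⇒ χ ≤ 4
  χ = 4

Answer: 4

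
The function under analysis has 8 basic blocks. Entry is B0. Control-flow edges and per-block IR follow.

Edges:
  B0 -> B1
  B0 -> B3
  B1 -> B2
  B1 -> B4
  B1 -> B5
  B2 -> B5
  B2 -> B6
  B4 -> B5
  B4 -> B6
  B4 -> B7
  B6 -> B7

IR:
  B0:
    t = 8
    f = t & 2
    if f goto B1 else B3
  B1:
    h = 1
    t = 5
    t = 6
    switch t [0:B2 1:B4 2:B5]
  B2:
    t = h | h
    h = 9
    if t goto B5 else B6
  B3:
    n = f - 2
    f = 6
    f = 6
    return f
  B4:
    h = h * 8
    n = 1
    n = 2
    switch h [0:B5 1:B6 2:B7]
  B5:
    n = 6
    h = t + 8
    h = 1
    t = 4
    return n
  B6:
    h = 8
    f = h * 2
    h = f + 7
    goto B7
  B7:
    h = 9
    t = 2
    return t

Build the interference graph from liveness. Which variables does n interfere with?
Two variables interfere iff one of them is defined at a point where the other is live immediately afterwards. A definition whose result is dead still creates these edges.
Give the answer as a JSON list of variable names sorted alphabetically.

Answer: ["h", "t"]

Derivation:
Block summaries:
  B0 def {f,t} use ∅
  B1 def {h,t} use ∅
  B2 def {h,t} use {h}
  B3 def {f,n} use {f}
  B4 def {h,n} use {h}
  B5 def {h,n,t} use {t}
  B6 def {f,h} use ∅
  B7 def {h,t} use ∅

Backward fixpoint:
  B0 li=∅ lo={f}
  B1 li=∅ lo={h,t}
  B2 li={h} lo={t}
  B3 li={f} lo=∅
  B4 li={h,t} lo={t}
  B5 li={t} lo=∅
  B6 li=∅ lo=∅
  B7 li=∅ lo=∅

Interference:
  f↔∅
  h↔{n,t}
  n↔{h,t}
  t↔{h,n}

N(n) = ["h", "t"]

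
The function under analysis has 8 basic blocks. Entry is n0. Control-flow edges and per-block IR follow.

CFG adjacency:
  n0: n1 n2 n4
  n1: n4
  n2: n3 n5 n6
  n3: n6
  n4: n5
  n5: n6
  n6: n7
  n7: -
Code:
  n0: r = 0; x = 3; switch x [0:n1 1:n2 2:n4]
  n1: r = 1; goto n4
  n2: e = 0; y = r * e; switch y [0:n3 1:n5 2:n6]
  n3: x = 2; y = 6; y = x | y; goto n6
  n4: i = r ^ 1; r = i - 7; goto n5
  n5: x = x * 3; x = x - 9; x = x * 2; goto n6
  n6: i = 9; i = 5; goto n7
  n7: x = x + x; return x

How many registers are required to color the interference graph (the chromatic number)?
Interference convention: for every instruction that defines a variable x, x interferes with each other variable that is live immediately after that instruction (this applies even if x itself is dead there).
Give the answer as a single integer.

Answer: 3

Derivation:
def/use:
  n0: {r,x} / ∅
  n1: {r} / ∅
  n2: {e,y} / {r}
  n3: {x,y} / ∅
  n4: {i,r} / {r}
  n5: {x} / {x}
  n6: {i} / ∅
  n7: {x} / {x}

Liveness:
  n0 li=∅ lo={r,x}
  n1 li={x} lo={r,x}
  n2 li={r,x} lo={x}
  n3 li=∅ lo={x}
  n4 li={r,x} lo={x}
  n5 li={x} lo={x}
  n6 li={x} lo={x}
  n7 li={x} lo=∅

Interfere edges:
  e — {r,x}
  i — {x}
  r — {e,x}
  x — {e,i,r,y}
  y — {x}

Colouring:
  lower bound: {e,r,x} mutually conflict ⇒ χ ≥ 3
  assign e→R1 i→R1 r→R2 x→R0 y→R1 — no edge inside a register ⇒ χ ≤ 3
  χ = 3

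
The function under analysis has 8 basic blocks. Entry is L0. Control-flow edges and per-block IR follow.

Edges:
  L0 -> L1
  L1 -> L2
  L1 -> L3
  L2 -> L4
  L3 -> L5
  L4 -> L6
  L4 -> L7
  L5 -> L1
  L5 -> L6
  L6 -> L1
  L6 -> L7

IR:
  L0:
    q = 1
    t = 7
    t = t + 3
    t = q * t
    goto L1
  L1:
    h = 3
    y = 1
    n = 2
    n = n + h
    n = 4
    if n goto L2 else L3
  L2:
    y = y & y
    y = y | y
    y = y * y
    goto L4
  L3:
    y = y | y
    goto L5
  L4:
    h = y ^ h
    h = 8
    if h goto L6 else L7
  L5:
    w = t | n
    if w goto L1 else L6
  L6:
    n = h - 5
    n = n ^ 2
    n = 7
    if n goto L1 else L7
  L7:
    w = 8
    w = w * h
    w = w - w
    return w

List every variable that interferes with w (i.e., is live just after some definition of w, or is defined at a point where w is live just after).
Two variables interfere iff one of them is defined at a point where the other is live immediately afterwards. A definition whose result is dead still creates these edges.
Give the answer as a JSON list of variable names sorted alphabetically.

Per-block:
  L0 def {q,t} use ∅
  L1 def {h,n,y} use ∅
  L2 def {y} use {y}
  L3 def {y} use {y}
  L4 def {h} use {h,y}
  L5 def {w} use {n,t}
  L6 def {n} use {h}
  L7 def {w} use {h}

Backward fixpoint:
  L0: in=∅ out={t}
  L1: in={t} out={h,n,t,y}
  L2: in={h,t,y} out={h,t,y}
  L3: in={h,n,t,y} out={h,n,t}
  L4: in={h,t,y} out={h,t}
  L5: in={h,n,t} out={h,t}
  L6: in={h,t} out={h,t}
  L7: in={h} out=∅

Interfere edges:
  h — {n,t,w,y}
  n — {h,t,y}
  q — {t}
  t — {h,n,q,w,y}
  w — {h,t}
  y — {h,n,t}

N(w) = ["h", "t"]

Answer: ["h", "t"]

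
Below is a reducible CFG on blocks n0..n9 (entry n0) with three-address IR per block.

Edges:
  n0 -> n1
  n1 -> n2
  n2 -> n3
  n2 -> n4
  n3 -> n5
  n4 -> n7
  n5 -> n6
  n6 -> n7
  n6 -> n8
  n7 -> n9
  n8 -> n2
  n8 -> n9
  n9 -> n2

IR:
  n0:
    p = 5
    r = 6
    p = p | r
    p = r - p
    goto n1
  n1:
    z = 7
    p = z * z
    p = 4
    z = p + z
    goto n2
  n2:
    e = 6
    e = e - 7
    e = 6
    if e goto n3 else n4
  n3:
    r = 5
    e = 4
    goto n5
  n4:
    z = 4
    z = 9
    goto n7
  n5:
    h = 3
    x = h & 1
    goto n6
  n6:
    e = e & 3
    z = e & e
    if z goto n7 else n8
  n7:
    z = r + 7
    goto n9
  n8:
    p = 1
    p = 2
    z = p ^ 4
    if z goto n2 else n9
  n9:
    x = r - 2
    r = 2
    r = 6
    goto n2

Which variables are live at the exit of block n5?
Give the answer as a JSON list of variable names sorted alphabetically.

Answer: ["e", "r"]

Analysis:
def/use:
  n0 def {p,r} use ∅
  n1 def {p,z} use ∅
  n2 def {e} use ∅
  n3 def {e,r} use ∅
  n4 def {z} use ∅
  n5 def {h,x} use ∅
  n6 def {e,z} use {e}
  n7 def {z} use {r}
  n8 def {p,z} use ∅
  n9 def {r,x} use {r}

Live sets:
  n0 li=∅ lo={r}
  n1 li={r} lo={r}
  n2 li={r} lo={r}
  n3 li=∅ lo={e,r}
  n4 li={r} lo={r}
  n5 li={e,r} lo={e,r}
  n6 li={e,r} lo={r}
  n7 li={r} lo={r}
  n8 li={r} lo={r}
  n9 li={r} lo={r}

live-out(n5) = ["e", "r"]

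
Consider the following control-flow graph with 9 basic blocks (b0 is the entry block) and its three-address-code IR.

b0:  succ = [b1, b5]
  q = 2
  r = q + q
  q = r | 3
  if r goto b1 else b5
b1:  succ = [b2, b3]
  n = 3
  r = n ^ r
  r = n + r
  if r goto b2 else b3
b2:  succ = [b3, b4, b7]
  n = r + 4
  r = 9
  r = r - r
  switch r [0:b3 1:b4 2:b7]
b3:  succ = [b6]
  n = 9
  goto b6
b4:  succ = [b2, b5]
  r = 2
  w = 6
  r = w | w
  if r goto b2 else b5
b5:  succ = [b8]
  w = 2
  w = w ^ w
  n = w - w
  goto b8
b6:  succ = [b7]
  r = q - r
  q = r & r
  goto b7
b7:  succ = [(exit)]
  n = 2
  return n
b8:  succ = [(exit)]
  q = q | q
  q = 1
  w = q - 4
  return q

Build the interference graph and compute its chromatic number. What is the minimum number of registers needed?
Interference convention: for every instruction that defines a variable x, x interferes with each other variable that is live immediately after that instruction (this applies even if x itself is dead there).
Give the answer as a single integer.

def/use:
  b0: {q,r} / ∅
  b1: {n,r} / {r}
  b2: {n,r} / {r}
  b3: {n} / ∅
  b4: {r,w} / ∅
  b5: {n,w} / ∅
  b6: {q,r} / {q,r}
  b7: {n} / ∅
  b8: {q,w} / {q}

Live sets:
  b0 li=∅ lo={q,r}
  b1 li={q,r} lo={q,r}
  b2 li={q,r} lo={q,r}
  b3 li={q,r} lo={q,r}
  b4 li={q} lo={q,r}
  b5 li={q} lo={q}
  b6 li={q,r} lo=∅
  b7 li=∅ lo=∅
  b8 li={q} lo=∅

Interfere edges:
  n — {q,r}
  q — {n,r,w}
  r — {n,q}
  w — {q}

Chromatic number:
  clique {n,q,r} ⇒ need ≥ 3
  assign n→R1 q→R0 r→R2 w→R1 — no edge inside a register ⇒ χ ≤ 3
  χ = 3

Answer: 3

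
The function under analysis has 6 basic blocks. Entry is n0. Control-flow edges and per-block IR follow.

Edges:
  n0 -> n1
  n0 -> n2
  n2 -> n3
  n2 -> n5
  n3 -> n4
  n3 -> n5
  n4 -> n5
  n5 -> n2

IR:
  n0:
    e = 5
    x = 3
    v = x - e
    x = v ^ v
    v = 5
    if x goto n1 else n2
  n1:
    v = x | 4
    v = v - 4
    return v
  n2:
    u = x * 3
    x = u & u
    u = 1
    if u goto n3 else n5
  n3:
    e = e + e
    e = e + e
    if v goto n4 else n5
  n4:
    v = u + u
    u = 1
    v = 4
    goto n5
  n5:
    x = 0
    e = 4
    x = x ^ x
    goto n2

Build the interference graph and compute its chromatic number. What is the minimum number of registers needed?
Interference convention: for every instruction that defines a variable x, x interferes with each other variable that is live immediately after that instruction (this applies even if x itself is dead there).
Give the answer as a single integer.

Answer: 3

Derivation:
Block summaries:
  n0: def={e,v,x} ue=∅
  n1: def={v} ue={x}
  n2: def={u,x} ue={x}
  n3: def={e} ue={e,v}
  n4: def={u,v} ue={u}
  n5: def={e,x} ue=∅

Live sets:
  n0: in=∅ out={e,v,x}
  n1: in={x} out=∅
  n2: in={e,v,x} out={e,u,v}
  n3: in={e,u,v} out={u,v}
  n4: in={u} out={v}
  n5: in={v} out={e,v,x}

Interfere edges:
  e↔{u,v,x}
  u↔{e,v}
  v↔{e,u,x}
  x↔{e,v}

Colouring:
  lower bound: {e,u,v} mutually conflict ⇒ χ ≥ 3
  3-colouring: c0={e}  c1={v}  c2={u,x}
  χ = 3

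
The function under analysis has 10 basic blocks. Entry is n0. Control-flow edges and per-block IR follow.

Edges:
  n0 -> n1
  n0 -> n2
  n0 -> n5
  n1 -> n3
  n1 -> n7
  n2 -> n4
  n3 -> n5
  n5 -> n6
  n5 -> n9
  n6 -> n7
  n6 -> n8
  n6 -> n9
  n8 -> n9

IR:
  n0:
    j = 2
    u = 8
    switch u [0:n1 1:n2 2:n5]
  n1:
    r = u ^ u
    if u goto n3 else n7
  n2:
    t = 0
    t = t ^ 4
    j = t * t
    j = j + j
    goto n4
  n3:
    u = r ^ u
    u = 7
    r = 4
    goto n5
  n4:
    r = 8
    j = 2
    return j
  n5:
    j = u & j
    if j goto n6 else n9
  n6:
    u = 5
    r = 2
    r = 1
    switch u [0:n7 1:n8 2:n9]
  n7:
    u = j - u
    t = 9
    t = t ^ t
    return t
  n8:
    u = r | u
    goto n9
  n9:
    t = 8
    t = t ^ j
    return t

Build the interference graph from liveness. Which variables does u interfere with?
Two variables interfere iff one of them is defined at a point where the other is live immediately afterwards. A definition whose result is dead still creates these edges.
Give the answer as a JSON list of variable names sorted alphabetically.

Answer: ["j", "r"]

Derivation:
Per-block:
  n0 def {j,u} use ∅
  n1 def {r} use {u}
  n2 def {j,t} use ∅
  n3 def {r,u} use {r,u}
  n4 def {j,r} use ∅
  n5 def {j} use {j,u}
  n6 def {r,u} use ∅
  n7 def {t,u} use {j,u}
  n8 def {u} use {r,u}
  n9 def {t} use {j}

Live sets:
  n0: in=∅ out={j,u}
  n1: in={j,u} out={j,r,u}
  n2: in=∅ out=∅
  n3: in={j,r,u} out={j,u}
  n4: in=∅ out=∅
  n5: in={j,u} out={j}
  n6: in={j} out={j,r,u}
  n7: in={j,u} out=∅
  n8: in={j,r,u} out={j}
  n9: in={j} out=∅

Conflict graph:
  j — {r,t,u}
  r — {j,u}
  t — {j}
  u — {j,r}

N(u) = ["j", "r"]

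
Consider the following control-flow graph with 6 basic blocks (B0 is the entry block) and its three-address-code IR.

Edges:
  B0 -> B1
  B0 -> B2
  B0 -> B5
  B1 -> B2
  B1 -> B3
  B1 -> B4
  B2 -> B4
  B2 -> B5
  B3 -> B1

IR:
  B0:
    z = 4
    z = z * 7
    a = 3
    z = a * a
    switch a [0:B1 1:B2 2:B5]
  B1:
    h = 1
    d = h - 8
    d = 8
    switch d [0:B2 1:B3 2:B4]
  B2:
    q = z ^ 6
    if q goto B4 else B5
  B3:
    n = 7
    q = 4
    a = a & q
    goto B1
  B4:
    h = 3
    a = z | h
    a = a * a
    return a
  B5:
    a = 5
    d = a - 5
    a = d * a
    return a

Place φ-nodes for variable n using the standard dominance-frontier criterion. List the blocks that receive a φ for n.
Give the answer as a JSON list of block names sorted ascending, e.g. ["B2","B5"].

idom tree: B1←B0 B2←B0 B3←B1 B4←B0 B5←B0
Join-block Dom:
  B1: preds {B0,B3}: {B0} ∩ {B0,B1,B3} = {B0}; idom=B0
  B2: preds {B0,B1}: {B0} ∩ {B0,B1} = {B0}; idom=B0
  B4: preds {B1,B2}: {B0,B1} ∩ {B0,B2} = {B0}; idom=B0
  B5: preds {B0,B2}: {B0} ∩ {B0,B2} = {B0}; idom=B0

Frontier:
  B1←B0: walk · to B0
  B1←B3: walk B3→B1 to B0
  B2←B0: walk · to B0
  B2←B1: walk B1 to B0
  B4←B1: walk B1 to B0
  B4←B2: walk B2 to B0
  B5←B0: walk · to B0
  B5←B2: walk B2 to B0
  B0: DF=∅
  B1: DF={B1,B2,B4}
  B2: DF={B4,B5}
  B3: DF={B1}
  B4: DF=∅
  B5: DF=∅

φ for n: defs {B3}
  DF⁺ = {B1,B2,B4,B5}

Answer: ["B1", "B2", "B4", "B5"]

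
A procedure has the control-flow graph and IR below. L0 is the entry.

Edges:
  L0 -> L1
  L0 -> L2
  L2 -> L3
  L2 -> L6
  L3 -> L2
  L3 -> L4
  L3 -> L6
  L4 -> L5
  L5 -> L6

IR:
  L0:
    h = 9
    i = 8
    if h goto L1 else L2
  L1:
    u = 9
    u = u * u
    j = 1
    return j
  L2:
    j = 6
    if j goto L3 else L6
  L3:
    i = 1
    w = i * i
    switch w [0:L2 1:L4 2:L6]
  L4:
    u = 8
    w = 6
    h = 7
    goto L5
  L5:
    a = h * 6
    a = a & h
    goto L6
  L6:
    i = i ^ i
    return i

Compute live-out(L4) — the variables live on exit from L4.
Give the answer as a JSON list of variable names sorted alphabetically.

Block summaries:
  L0: {h,i} / ∅
  L1: {j,u} / ∅
  L2: {j} / ∅
  L3: {i,w} / ∅
  L4: {h,u,w} / ∅
  L5: {a} / {h}
  L6: {i} / {i}

Backward fixpoint:
  L0 li=∅ lo={i}
  L1 li=∅ lo=∅
  L2 li={i} lo={i}
  L3 li=∅ lo={i}
  L4 li={i} lo={h,i}
  L5 li={h,i} lo={i}
  L6 li={i} lo=∅

live-out(L4) = ["h", "i"]

Answer: ["h", "i"]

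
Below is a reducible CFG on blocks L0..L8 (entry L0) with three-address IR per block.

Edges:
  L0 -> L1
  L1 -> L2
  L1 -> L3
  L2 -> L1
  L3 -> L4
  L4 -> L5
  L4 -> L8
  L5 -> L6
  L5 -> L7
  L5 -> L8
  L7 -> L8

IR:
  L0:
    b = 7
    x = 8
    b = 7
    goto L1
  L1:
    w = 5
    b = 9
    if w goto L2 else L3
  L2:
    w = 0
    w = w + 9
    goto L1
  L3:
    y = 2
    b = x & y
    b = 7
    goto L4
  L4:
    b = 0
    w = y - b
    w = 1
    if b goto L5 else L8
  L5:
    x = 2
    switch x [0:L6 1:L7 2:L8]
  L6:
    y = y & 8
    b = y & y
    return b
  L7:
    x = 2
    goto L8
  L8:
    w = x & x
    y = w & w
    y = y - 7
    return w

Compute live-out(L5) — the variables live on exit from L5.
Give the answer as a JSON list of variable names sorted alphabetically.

Per-block:
  L0 def {b,x} use ∅
  L1 def {b,w} use ∅
  L2 def {w} use ∅
  L3 def {b,y} use {x}
  L4 def {b,w} use {y}
  L5 def {x} use ∅
  L6 def {b,y} use {y}
  L7 def {x} use ∅
  L8 def {w,y} use {x}

Liveness:
  L0 li=∅ lo={x}
  L1 li={x} lo={x}
  L2 li={x} lo={x}
  L3 li={x} lo={x,y}
  L4 li={x,y} lo={x,y}
  L5 li={y} lo={x,y}
  L6 li={y} lo=∅
  L7 li=∅ lo={x}
  L8 li={x} lo=∅

live-out(L5) = ["x", "y"]

Answer: ["x", "y"]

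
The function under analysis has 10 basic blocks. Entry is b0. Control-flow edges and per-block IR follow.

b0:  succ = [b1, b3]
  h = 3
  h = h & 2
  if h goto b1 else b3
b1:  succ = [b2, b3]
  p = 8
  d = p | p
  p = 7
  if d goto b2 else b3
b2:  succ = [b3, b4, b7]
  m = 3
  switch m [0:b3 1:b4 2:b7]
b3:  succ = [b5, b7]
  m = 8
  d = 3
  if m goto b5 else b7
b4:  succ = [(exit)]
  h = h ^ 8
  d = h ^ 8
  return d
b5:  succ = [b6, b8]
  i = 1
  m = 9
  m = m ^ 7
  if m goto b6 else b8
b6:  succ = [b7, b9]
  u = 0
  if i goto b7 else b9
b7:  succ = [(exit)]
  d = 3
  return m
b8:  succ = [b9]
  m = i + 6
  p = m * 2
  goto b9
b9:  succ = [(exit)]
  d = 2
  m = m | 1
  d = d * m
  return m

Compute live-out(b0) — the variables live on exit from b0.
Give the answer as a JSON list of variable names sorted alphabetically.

Per-block:
  b0: def={h} ue=∅
  b1: def={d,p} ue=∅
  b2: def={m} ue=∅
  b3: def={d,m} ue=∅
  b4: def={d,h} ue={h}
  b5: def={i,m} ue=∅
  b6: def={u} ue={i}
  b7: def={d} ue={m}
  b8: def={m,p} ue={i}
  b9: def={d,m} ue={m}

Backward fixpoint:
  live b0: ∅→{h}
  live b1: {h}→{h}
  live b2: {h}→{h,m}
  live b3: ∅→{m}
  live b4: {h}→∅
  live b5: ∅→{i,m}
  live b6: {i,m}→{m}
  live b7: {m}→∅
  live b8: {i}→{m}
  live b9: {m}→∅

live-out(b0) = ["h"]

Answer: ["h"]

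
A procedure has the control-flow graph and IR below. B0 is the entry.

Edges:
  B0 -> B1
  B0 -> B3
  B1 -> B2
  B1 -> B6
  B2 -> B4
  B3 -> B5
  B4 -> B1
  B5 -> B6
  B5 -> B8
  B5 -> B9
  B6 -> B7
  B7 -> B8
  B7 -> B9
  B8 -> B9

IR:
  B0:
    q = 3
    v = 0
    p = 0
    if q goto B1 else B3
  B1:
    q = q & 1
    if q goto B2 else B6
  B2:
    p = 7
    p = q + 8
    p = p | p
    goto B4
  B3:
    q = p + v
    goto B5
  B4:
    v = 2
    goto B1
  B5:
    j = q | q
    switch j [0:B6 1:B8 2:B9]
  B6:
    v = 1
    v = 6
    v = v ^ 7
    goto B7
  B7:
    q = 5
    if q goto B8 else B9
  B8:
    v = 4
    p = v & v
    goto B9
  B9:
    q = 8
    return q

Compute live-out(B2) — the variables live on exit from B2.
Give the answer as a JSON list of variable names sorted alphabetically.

Per-block:
  B0: def={p,q,v} ue=∅
  B1: def={q} ue={q}
  B2: def={p} ue={q}
  B3: def={q} ue={p,v}
  B4: def={v} ue=∅
  B5: def={j} ue={q}
  B6: def={v} ue=∅
  B7: def={q} ue=∅
  B8: def={p,v} ue=∅
  B9: def={q} ue=∅

Backward fixpoint:
  live B0: ∅→{p,q,v}
  live B1: {q}→{q}
  live B2: {q}→{q}
  live B3: {p,v}→{q}
  live B4: {q}→{q}
  live B5: {q}→∅
  live B6: ∅→∅
  live B7: ∅→∅
  live B8: ∅→∅
  live B9: ∅→∅

live-out(B2) = ["q"]

Answer: ["q"]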